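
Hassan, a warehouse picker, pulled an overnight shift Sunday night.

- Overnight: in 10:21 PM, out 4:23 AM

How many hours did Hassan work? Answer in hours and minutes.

6 h 2 min

Overnight: 10:21 PM → midnight = 1 h 39 min; midnight → 4:23 AM = 4 h 23 min; span 6 h 2 min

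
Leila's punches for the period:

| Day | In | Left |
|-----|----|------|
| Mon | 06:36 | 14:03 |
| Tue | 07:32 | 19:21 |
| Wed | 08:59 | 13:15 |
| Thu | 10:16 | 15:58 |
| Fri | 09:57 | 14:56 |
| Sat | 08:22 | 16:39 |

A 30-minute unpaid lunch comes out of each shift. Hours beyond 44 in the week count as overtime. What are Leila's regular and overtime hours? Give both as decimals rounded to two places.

Regular 39.50 hours, overtime 0.00 hours

Mon: 06:36–14:03 = 7 h 27 min; less 30 min break → 6 h 57 min
Tue: 07:32–19:21 = 11 h 49 min; less 30 min break → 11 h 19 min
Wed: 08:59–13:15 = 4 h 16 min; less 30 min break → 3 h 46 min
Thu: 10:16–15:58 = 5 h 42 min; less 30 min break → 5 h 12 min
Fri: 09:57–14:56 = 4 h 59 min; less 30 min break → 4 h 29 min
Sat: 08:22–16:39 = 8 h 17 min; less 30 min break → 7 h 47 min
Total worked: 39 h 30 min = 39.50 h.
Threshold 44 h → overtime 0 h 0 min, regular 39 h 30 min.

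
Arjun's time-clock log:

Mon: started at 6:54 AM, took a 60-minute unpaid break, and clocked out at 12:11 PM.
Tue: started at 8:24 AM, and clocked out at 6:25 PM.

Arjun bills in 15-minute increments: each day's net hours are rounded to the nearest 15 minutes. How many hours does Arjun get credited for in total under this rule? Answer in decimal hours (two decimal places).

Mon: 6:54 AM–12:11 PM = 5 h 17 min − 60 min = 4 h 17 min → rounds to 4 h 15 min
Tue: 8:24 AM–6:25 PM = 10 h 1 min → rounds to 10 h 0 min
Total credited: 14 h 15 min.

14.25 hours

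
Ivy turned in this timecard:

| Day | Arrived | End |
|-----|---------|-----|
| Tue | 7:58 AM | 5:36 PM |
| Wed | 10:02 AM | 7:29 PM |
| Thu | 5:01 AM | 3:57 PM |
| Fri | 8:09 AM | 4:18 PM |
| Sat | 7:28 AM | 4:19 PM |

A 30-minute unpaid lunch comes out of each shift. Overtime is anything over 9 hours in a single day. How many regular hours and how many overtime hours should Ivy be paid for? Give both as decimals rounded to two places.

Regular 42.95 hours, overtime 1.57 hours

Tue: 7:58 AM–5:36 PM = 9 h 38 min; less 30 min break → 9 h 8 min
Wed: 10:02 AM–7:29 PM = 9 h 27 min; less 30 min break → 8 h 57 min
Thu: 5:01 AM–3:57 PM = 10 h 56 min; less 30 min break → 10 h 26 min
Fri: 8:09 AM–4:18 PM = 8 h 9 min; less 30 min break → 7 h 39 min
Sat: 7:28 AM–4:19 PM = 8 h 51 min; less 30 min break → 8 h 21 min
Tue reg 9 h 0 min / OT 0 h 8 min; Wed reg 8 h 57 min / OT 0 h 0 min; Thu reg 9 h 0 min / OT 1 h 26 min; Fri reg 7 h 39 min / OT 0 h 0 min; Sat reg 8 h 21 min / OT 0 h 0 min.
Totals: regular 42 h 57 min, overtime 1 h 34 min.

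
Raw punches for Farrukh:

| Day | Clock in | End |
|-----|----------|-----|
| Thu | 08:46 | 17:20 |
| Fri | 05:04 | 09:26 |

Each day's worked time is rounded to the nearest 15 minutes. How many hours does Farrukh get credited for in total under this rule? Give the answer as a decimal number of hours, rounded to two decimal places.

12.75 hours

Thu: 08:46–17:20 = 8 h 34 min → rounds to 8 h 30 min
Fri: 05:04–09:26 = 4 h 22 min → rounds to 4 h 15 min
Total credited: 12 h 45 min.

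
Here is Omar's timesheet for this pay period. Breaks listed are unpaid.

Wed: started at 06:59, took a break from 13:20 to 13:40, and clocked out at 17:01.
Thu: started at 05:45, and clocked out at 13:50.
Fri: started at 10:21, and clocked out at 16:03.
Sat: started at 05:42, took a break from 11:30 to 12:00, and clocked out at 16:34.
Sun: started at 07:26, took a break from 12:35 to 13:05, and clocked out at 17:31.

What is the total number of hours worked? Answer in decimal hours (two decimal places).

43.43 hours

Wed: 06:59–17:01 = 10 h 2 min; less 20 min break → 9 h 42 min
Thu: 05:45–13:50 = 8 h 5 min
Fri: 10:21–16:03 = 5 h 42 min
Sat: 05:42–16:34 = 10 h 52 min; less 30 min break → 10 h 22 min
Sun: 07:26–17:31 = 10 h 5 min; less 30 min break → 9 h 35 min
Total: 9 h 42 min + 8 h 5 min + 5 h 42 min + 10 h 22 min + 9 h 35 min = 43 h 26 min.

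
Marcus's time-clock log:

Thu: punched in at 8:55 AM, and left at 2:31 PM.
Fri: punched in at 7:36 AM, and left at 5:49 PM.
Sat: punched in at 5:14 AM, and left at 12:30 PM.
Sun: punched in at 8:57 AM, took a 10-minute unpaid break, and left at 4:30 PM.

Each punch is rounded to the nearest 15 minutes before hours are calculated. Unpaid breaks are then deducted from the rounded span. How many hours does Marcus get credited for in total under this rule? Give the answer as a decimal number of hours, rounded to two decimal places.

Thu: in 8:55 AM→9:00 AM, out 2:31 PM→2:30 PM; 5 h 30 min
Fri: in 7:36 AM→7:30 AM, out 5:49 PM→5:45 PM; 10 h 15 min
Sat: in 5:14 AM→5:15 AM, out 12:30 PM→12:30 PM; 7 h 15 min
Sun: in 8:57 AM→9:00 AM, out 4:30 PM→4:30 PM; 7 h 30 min − 10 min = 7 h 20 min
Total credited: 30 h 20 min.

30.33 hours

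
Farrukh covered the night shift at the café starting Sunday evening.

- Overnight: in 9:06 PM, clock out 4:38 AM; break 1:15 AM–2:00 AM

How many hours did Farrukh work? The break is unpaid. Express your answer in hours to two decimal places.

Overnight: 9:06 PM → midnight = 2 h 54 min; midnight → 4:38 AM = 4 h 38 min; span 7 h 32 min; less 45 min break → 6 h 47 min

6.78 hours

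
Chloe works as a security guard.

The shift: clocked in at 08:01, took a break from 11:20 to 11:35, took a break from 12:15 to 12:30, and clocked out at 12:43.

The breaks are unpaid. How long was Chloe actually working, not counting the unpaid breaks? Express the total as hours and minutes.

The shift: 08:01–12:43 = 4 h 42 min; less 30 min break → 4 h 12 min

4 h 12 min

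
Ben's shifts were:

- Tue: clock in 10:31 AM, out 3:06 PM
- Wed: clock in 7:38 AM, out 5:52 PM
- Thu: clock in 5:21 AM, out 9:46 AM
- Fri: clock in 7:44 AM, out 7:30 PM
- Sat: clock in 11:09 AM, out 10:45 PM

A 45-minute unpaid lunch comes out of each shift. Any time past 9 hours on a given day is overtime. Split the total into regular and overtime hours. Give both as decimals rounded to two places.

Tue: 10:31 AM–3:06 PM = 4 h 35 min; less 45 min break → 3 h 50 min
Wed: 7:38 AM–5:52 PM = 10 h 14 min; less 45 min break → 9 h 29 min
Thu: 5:21 AM–9:46 AM = 4 h 25 min; less 45 min break → 3 h 40 min
Fri: 7:44 AM–7:30 PM = 11 h 46 min; less 45 min break → 11 h 1 min
Sat: 11:09 AM–10:45 PM = 11 h 36 min; less 45 min break → 10 h 51 min
Tue reg 3 h 50 min / OT 0 h 0 min; Wed reg 9 h 0 min / OT 0 h 29 min; Thu reg 3 h 40 min / OT 0 h 0 min; Fri reg 9 h 0 min / OT 2 h 1 min; Sat reg 9 h 0 min / OT 1 h 51 min.
Totals: regular 34 h 30 min, overtime 4 h 21 min.

Regular 34.50 hours, overtime 4.35 hours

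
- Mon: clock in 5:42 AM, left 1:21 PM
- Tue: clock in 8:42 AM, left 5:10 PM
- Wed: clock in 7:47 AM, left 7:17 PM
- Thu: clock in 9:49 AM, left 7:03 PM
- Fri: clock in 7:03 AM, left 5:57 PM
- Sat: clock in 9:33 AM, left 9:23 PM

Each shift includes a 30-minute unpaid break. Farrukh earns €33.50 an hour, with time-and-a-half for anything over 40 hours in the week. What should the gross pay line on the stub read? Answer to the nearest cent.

€2173.31

Mon: 5:42 AM–1:21 PM = 7 h 39 min; less 30 min break → 7 h 9 min
Tue: 8:42 AM–5:10 PM = 8 h 28 min; less 30 min break → 7 h 58 min
Wed: 7:47 AM–7:17 PM = 11 h 30 min; less 30 min break → 11 h 0 min
Thu: 9:49 AM–7:03 PM = 9 h 14 min; less 30 min break → 8 h 44 min
Fri: 7:03 AM–5:57 PM = 10 h 54 min; less 30 min break → 10 h 24 min
Sat: 9:33 AM–9:23 PM = 11 h 50 min; less 30 min break → 11 h 20 min
Total worked: 56 h 35 min = 3395 min.
Regular 40 h 0 min = 2400 min at €33.50/h; overtime 16 h 35 min = 995 min at €50.25/h.
Pay = (2400 × €33.50 + 995 × €50.25) ÷ 60 = €2173.31.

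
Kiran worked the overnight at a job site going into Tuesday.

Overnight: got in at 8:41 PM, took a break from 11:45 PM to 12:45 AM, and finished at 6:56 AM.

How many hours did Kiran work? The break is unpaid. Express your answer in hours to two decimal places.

9.25 hours

Overnight: 8:41 PM → midnight = 3 h 19 min; midnight → 6:56 AM = 6 h 56 min; span 10 h 15 min; less 60 min break → 9 h 15 min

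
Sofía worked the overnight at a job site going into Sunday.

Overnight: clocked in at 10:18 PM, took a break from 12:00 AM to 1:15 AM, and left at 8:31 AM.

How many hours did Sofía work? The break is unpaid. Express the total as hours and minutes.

8 h 58 min

Overnight: 10:18 PM → midnight = 1 h 42 min; midnight → 8:31 AM = 8 h 31 min; span 10 h 13 min; less 75 min break → 8 h 58 min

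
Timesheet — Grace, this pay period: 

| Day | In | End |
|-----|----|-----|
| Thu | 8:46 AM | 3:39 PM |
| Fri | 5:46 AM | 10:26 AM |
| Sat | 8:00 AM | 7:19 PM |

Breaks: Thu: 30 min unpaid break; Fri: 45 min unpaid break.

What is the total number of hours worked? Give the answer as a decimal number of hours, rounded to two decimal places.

Thu: 8:46 AM–3:39 PM = 6 h 53 min; less 30 min break → 6 h 23 min
Fri: 5:46 AM–10:26 AM = 4 h 40 min; less 45 min break → 3 h 55 min
Sat: 8:00 AM–7:19 PM = 11 h 19 min
Total: 6 h 23 min + 3 h 55 min + 11 h 19 min = 21 h 37 min.

21.62 hours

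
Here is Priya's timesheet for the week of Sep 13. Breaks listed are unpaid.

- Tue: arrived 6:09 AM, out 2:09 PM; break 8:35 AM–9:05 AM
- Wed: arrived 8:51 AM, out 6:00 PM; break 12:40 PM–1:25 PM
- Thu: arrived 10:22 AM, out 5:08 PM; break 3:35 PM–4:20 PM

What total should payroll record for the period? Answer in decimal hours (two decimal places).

Tue: 6:09 AM–2:09 PM = 8 h 0 min; less 30 min break → 7 h 30 min
Wed: 8:51 AM–6:00 PM = 9 h 9 min; less 45 min break → 8 h 24 min
Thu: 10:22 AM–5:08 PM = 6 h 46 min; less 45 min break → 6 h 1 min
Total: 7 h 30 min + 8 h 24 min + 6 h 1 min = 21 h 55 min.

21.92 hours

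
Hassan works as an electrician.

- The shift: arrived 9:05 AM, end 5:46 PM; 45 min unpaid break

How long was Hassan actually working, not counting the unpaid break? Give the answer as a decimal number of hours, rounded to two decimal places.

The shift: 9:05 AM–5:46 PM = 8 h 41 min; less 45 min break → 7 h 56 min

7.93 hours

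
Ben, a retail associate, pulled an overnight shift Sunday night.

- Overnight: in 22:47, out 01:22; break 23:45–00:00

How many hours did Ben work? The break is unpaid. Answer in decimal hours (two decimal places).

Overnight: 22:47 → midnight = 1 h 13 min; midnight → 01:22 = 1 h 22 min; span 2 h 35 min; less 15 min break → 2 h 20 min

2.33 hours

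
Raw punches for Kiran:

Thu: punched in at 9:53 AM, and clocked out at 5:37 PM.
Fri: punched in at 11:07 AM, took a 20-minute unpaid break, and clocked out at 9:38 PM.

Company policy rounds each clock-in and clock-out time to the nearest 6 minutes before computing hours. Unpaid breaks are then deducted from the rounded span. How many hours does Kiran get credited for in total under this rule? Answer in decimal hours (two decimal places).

Thu: in 9:53 AM→9:54 AM, out 5:37 PM→5:36 PM; 7 h 42 min
Fri: in 11:07 AM→11:06 AM, out 9:38 PM→9:36 PM; 10 h 30 min − 20 min = 10 h 10 min
Total credited: 17 h 52 min.

17.87 hours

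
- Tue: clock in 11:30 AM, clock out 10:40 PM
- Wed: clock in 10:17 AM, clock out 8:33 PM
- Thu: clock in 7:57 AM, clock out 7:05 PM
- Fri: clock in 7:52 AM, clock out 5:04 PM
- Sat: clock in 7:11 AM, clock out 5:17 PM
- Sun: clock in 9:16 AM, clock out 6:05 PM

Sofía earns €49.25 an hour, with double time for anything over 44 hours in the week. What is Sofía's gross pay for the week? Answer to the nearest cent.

€3810.31

Tue: 11:30 AM–10:40 PM = 11 h 10 min
Wed: 10:17 AM–8:33 PM = 10 h 16 min
Thu: 7:57 AM–7:05 PM = 11 h 8 min
Fri: 7:52 AM–5:04 PM = 9 h 12 min
Sat: 7:11 AM–5:17 PM = 10 h 6 min
Sun: 9:16 AM–6:05 PM = 8 h 49 min
Total worked: 60 h 41 min = 3641 min.
Regular 44 h 0 min = 2640 min at €49.25/h; overtime 16 h 41 min = 1001 min at €98.50/h.
Pay = (2640 × €49.25 + 1001 × €98.50) ÷ 60 = €3810.31.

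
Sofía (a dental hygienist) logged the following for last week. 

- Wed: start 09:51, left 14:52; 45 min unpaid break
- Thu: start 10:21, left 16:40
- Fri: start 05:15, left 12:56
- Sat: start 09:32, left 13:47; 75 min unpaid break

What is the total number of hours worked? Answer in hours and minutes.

21 h 16 min

Wed: 09:51–14:52 = 5 h 1 min; less 45 min break → 4 h 16 min
Thu: 10:21–16:40 = 6 h 19 min
Fri: 05:15–12:56 = 7 h 41 min
Sat: 09:32–13:47 = 4 h 15 min; less 75 min break → 3 h 0 min
Total: 4 h 16 min + 6 h 19 min + 7 h 41 min + 3 h 0 min = 21 h 16 min.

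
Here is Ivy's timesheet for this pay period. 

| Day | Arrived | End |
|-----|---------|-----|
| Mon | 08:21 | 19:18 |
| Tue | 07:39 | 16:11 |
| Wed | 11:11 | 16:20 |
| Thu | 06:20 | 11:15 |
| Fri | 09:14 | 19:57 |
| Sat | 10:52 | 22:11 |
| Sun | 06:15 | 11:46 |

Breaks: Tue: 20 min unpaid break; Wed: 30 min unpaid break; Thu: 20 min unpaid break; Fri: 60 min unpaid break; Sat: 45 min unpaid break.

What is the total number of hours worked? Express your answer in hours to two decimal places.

Mon: 08:21–19:18 = 10 h 57 min
Tue: 07:39–16:11 = 8 h 32 min; less 20 min break → 8 h 12 min
Wed: 11:11–16:20 = 5 h 9 min; less 30 min break → 4 h 39 min
Thu: 06:20–11:15 = 4 h 55 min; less 20 min break → 4 h 35 min
Fri: 09:14–19:57 = 10 h 43 min; less 60 min break → 9 h 43 min
Sat: 10:52–22:11 = 11 h 19 min; less 45 min break → 10 h 34 min
Sun: 06:15–11:46 = 5 h 31 min
Total: 10 h 57 min + 8 h 12 min + 4 h 39 min + 4 h 35 min + 9 h 43 min + 10 h 34 min + 5 h 31 min = 54 h 11 min.

54.18 hours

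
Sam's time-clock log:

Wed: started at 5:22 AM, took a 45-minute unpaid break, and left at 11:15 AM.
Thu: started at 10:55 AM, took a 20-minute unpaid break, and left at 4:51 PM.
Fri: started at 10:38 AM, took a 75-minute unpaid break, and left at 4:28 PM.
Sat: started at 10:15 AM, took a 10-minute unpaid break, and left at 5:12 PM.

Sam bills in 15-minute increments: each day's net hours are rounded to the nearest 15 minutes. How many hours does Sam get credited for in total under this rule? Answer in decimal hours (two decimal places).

Wed: 5:22 AM–11:15 AM = 5 h 53 min − 45 min = 5 h 8 min → rounds to 5 h 15 min
Thu: 10:55 AM–4:51 PM = 5 h 56 min − 20 min = 5 h 36 min → rounds to 5 h 30 min
Fri: 10:38 AM–4:28 PM = 5 h 50 min − 75 min = 4 h 35 min → rounds to 4 h 30 min
Sat: 10:15 AM–5:12 PM = 6 h 57 min − 10 min = 6 h 47 min → rounds to 6 h 45 min
Total credited: 22 h 0 min.

22.00 hours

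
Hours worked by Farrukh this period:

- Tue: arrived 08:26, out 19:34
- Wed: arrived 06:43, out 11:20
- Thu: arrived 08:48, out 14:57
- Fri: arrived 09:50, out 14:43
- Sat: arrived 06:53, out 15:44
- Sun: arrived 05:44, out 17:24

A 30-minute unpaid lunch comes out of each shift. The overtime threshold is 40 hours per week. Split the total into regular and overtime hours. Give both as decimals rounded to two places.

Regular 40.00 hours, overtime 4.30 hours

Tue: 08:26–19:34 = 11 h 8 min; less 30 min break → 10 h 38 min
Wed: 06:43–11:20 = 4 h 37 min; less 30 min break → 4 h 7 min
Thu: 08:48–14:57 = 6 h 9 min; less 30 min break → 5 h 39 min
Fri: 09:50–14:43 = 4 h 53 min; less 30 min break → 4 h 23 min
Sat: 06:53–15:44 = 8 h 51 min; less 30 min break → 8 h 21 min
Sun: 05:44–17:24 = 11 h 40 min; less 30 min break → 11 h 10 min
Total worked: 44 h 18 min = 44.30 h.
Threshold 40 h → overtime 4 h 18 min, regular 40 h 0 min.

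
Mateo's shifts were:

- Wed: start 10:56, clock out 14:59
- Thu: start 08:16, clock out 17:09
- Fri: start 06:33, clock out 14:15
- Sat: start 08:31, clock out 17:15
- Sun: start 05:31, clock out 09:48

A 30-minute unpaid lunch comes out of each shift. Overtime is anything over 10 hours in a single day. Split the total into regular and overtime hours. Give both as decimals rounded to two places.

Wed: 10:56–14:59 = 4 h 3 min; less 30 min break → 3 h 33 min
Thu: 08:16–17:09 = 8 h 53 min; less 30 min break → 8 h 23 min
Fri: 06:33–14:15 = 7 h 42 min; less 30 min break → 7 h 12 min
Sat: 08:31–17:15 = 8 h 44 min; less 30 min break → 8 h 14 min
Sun: 05:31–09:48 = 4 h 17 min; less 30 min break → 3 h 47 min
Wed reg 3 h 33 min / OT 0 h 0 min; Thu reg 8 h 23 min / OT 0 h 0 min; Fri reg 7 h 12 min / OT 0 h 0 min; Sat reg 8 h 14 min / OT 0 h 0 min; Sun reg 3 h 47 min / OT 0 h 0 min.
Totals: regular 31 h 9 min, overtime 0 h 0 min.

Regular 31.15 hours, overtime 0.00 hours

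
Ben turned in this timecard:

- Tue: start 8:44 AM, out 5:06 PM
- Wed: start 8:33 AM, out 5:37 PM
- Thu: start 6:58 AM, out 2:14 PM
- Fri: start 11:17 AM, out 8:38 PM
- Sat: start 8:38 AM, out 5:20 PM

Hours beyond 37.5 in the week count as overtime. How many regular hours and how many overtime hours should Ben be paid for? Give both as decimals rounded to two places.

Tue: 8:44 AM–5:06 PM = 8 h 22 min
Wed: 8:33 AM–5:37 PM = 9 h 4 min
Thu: 6:58 AM–2:14 PM = 7 h 16 min
Fri: 11:17 AM–8:38 PM = 9 h 21 min
Sat: 8:38 AM–5:20 PM = 8 h 42 min
Total worked: 42 h 45 min = 42.75 h.
Threshold 37.5 h → overtime 5 h 15 min, regular 37 h 30 min.

Regular 37.50 hours, overtime 5.25 hours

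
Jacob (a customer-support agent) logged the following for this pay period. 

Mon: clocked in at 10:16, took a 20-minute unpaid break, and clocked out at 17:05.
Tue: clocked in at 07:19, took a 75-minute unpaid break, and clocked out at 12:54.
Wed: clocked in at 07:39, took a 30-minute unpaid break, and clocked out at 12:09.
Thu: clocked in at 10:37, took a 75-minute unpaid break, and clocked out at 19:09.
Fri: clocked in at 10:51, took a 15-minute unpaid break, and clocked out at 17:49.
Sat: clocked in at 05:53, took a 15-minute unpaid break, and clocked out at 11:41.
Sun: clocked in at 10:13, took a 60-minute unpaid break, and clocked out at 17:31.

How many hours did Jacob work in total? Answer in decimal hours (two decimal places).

40.67 hours

Mon: 10:16–17:05 = 6 h 49 min; less 20 min break → 6 h 29 min
Tue: 07:19–12:54 = 5 h 35 min; less 75 min break → 4 h 20 min
Wed: 07:39–12:09 = 4 h 30 min; less 30 min break → 4 h 0 min
Thu: 10:37–19:09 = 8 h 32 min; less 75 min break → 7 h 17 min
Fri: 10:51–17:49 = 6 h 58 min; less 15 min break → 6 h 43 min
Sat: 05:53–11:41 = 5 h 48 min; less 15 min break → 5 h 33 min
Sun: 10:13–17:31 = 7 h 18 min; less 60 min break → 6 h 18 min
Total: 6 h 29 min + 4 h 20 min + 4 h 0 min + 7 h 17 min + 6 h 43 min + 5 h 33 min + 6 h 18 min = 40 h 40 min.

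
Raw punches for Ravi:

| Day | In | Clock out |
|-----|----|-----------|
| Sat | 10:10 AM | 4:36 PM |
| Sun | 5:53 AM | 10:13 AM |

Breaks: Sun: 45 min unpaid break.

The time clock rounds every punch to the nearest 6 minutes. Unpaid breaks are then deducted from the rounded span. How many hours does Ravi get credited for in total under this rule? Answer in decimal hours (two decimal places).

Sat: in 10:10 AM→10:12 AM, out 4:36 PM→4:36 PM; 6 h 24 min
Sun: in 5:53 AM→5:54 AM, out 10:13 AM→10:12 AM; 4 h 18 min − 45 min = 3 h 33 min
Total credited: 9 h 57 min.

9.95 hours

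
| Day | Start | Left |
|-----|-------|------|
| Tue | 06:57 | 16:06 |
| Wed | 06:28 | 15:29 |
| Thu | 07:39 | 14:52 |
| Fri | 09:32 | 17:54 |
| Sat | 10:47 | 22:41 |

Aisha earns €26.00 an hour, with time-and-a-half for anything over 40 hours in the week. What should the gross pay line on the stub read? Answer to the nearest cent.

€1260.35

Tue: 06:57–16:06 = 9 h 9 min
Wed: 06:28–15:29 = 9 h 1 min
Thu: 07:39–14:52 = 7 h 13 min
Fri: 09:32–17:54 = 8 h 22 min
Sat: 10:47–22:41 = 11 h 54 min
Total worked: 45 h 39 min = 2739 min.
Regular 40 h 0 min = 2400 min at €26.00/h; overtime 5 h 39 min = 339 min at €39.00/h.
Pay = (2400 × €26.00 + 339 × €39.00) ÷ 60 = €1260.35.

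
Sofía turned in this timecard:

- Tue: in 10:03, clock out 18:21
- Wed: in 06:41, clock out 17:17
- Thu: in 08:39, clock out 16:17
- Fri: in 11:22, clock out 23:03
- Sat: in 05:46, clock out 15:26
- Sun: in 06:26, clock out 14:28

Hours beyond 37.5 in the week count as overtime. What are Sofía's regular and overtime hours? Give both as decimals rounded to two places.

Tue: 10:03–18:21 = 8 h 18 min
Wed: 06:41–17:17 = 10 h 36 min
Thu: 08:39–16:17 = 7 h 38 min
Fri: 11:22–23:03 = 11 h 41 min
Sat: 05:46–15:26 = 9 h 40 min
Sun: 06:26–14:28 = 8 h 2 min
Total worked: 55 h 55 min = 55.92 h.
Threshold 37.5 h → overtime 18 h 25 min, regular 37 h 30 min.

Regular 37.50 hours, overtime 18.42 hours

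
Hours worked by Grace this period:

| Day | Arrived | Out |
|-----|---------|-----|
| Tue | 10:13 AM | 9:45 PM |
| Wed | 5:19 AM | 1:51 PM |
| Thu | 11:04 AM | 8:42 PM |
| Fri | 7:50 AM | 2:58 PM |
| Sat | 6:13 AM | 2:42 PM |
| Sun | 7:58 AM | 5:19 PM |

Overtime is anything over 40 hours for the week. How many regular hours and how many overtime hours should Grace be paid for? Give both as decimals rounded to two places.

Regular 40.00 hours, overtime 14.67 hours

Tue: 10:13 AM–9:45 PM = 11 h 32 min
Wed: 5:19 AM–1:51 PM = 8 h 32 min
Thu: 11:04 AM–8:42 PM = 9 h 38 min
Fri: 7:50 AM–2:58 PM = 7 h 8 min
Sat: 6:13 AM–2:42 PM = 8 h 29 min
Sun: 7:58 AM–5:19 PM = 9 h 21 min
Total worked: 54 h 40 min = 54.67 h.
Threshold 40 h → overtime 14 h 40 min, regular 40 h 0 min.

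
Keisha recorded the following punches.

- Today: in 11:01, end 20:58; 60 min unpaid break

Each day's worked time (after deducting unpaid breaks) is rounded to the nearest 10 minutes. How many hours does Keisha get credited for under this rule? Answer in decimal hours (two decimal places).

9.00 hours

Today: 11:01–20:58 = 9 h 57 min − 60 min = 8 h 57 min → rounds to 9 h 0 min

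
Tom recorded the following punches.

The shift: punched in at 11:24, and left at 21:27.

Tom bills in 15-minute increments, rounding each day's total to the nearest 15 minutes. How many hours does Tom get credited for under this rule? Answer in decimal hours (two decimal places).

10.00 hours

The shift: 11:24–21:27 = 10 h 3 min → rounds to 10 h 0 min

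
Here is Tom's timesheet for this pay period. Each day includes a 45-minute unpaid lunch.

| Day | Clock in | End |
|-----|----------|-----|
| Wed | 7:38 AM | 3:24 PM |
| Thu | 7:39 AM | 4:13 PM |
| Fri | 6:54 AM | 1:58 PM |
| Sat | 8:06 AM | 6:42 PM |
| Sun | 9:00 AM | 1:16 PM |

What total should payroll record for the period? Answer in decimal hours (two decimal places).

34.52 hours

Wed: 7:38 AM–3:24 PM = 7 h 46 min; less 45 min break → 7 h 1 min
Thu: 7:39 AM–4:13 PM = 8 h 34 min; less 45 min break → 7 h 49 min
Fri: 6:54 AM–1:58 PM = 7 h 4 min; less 45 min break → 6 h 19 min
Sat: 8:06 AM–6:42 PM = 10 h 36 min; less 45 min break → 9 h 51 min
Sun: 9:00 AM–1:16 PM = 4 h 16 min; less 45 min break → 3 h 31 min
Total: 7 h 1 min + 7 h 49 min + 6 h 19 min + 9 h 51 min + 3 h 31 min = 34 h 31 min.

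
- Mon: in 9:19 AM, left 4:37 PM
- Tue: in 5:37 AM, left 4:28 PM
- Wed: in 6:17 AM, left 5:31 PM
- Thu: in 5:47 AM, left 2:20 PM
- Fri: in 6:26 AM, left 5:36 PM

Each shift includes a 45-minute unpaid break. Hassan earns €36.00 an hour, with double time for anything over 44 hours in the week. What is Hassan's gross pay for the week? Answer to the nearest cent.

€1681.20

Mon: 9:19 AM–4:37 PM = 7 h 18 min; less 45 min break → 6 h 33 min
Tue: 5:37 AM–4:28 PM = 10 h 51 min; less 45 min break → 10 h 6 min
Wed: 6:17 AM–5:31 PM = 11 h 14 min; less 45 min break → 10 h 29 min
Thu: 5:47 AM–2:20 PM = 8 h 33 min; less 45 min break → 7 h 48 min
Fri: 6:26 AM–5:36 PM = 11 h 10 min; less 45 min break → 10 h 25 min
Total worked: 45 h 21 min = 2721 min.
Regular 44 h 0 min = 2640 min at €36.00/h; overtime 1 h 21 min = 81 min at €72.00/h.
Pay = (2640 × €36.00 + 81 × €72.00) ÷ 60 = €1681.20.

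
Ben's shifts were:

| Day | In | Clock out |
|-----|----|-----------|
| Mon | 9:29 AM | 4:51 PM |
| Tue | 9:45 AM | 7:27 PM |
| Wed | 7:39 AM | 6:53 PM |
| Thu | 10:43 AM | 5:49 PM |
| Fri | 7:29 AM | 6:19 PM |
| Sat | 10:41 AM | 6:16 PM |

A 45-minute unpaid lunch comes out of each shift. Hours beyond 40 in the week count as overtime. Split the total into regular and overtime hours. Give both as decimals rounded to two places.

Regular 40.00 hours, overtime 9.32 hours

Mon: 9:29 AM–4:51 PM = 7 h 22 min; less 45 min break → 6 h 37 min
Tue: 9:45 AM–7:27 PM = 9 h 42 min; less 45 min break → 8 h 57 min
Wed: 7:39 AM–6:53 PM = 11 h 14 min; less 45 min break → 10 h 29 min
Thu: 10:43 AM–5:49 PM = 7 h 6 min; less 45 min break → 6 h 21 min
Fri: 7:29 AM–6:19 PM = 10 h 50 min; less 45 min break → 10 h 5 min
Sat: 10:41 AM–6:16 PM = 7 h 35 min; less 45 min break → 6 h 50 min
Total worked: 49 h 19 min = 49.32 h.
Threshold 40 h → overtime 9 h 19 min, regular 40 h 0 min.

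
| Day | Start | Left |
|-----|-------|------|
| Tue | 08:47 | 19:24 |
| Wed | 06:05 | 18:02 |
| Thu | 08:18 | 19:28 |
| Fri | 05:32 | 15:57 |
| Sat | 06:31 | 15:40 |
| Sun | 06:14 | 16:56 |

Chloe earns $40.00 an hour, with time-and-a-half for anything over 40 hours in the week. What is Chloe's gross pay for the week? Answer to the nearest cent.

$3040.00

Tue: 08:47–19:24 = 10 h 37 min
Wed: 06:05–18:02 = 11 h 57 min
Thu: 08:18–19:28 = 11 h 10 min
Fri: 05:32–15:57 = 10 h 25 min
Sat: 06:31–15:40 = 9 h 9 min
Sun: 06:14–16:56 = 10 h 42 min
Total worked: 64 h 0 min = 3840 min.
Regular 40 h 0 min = 2400 min at $40.00/h; overtime 24 h 0 min = 1440 min at $60.00/h.
Pay = (2400 × $40.00 + 1440 × $60.00) ÷ 60 = $3040.00.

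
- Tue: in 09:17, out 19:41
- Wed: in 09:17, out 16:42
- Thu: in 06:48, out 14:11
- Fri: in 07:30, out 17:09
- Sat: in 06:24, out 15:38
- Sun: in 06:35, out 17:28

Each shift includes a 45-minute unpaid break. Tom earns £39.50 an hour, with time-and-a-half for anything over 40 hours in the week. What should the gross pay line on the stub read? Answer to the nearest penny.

Tue: 09:17–19:41 = 10 h 24 min; less 45 min break → 9 h 39 min
Wed: 09:17–16:42 = 7 h 25 min; less 45 min break → 6 h 40 min
Thu: 06:48–14:11 = 7 h 23 min; less 45 min break → 6 h 38 min
Fri: 07:30–17:09 = 9 h 39 min; less 45 min break → 8 h 54 min
Sat: 06:24–15:38 = 9 h 14 min; less 45 min break → 8 h 29 min
Sun: 06:35–17:28 = 10 h 53 min; less 45 min break → 10 h 8 min
Total worked: 50 h 28 min = 3028 min.
Regular 40 h 0 min = 2400 min at £39.50/h; overtime 10 h 28 min = 628 min at £59.25/h.
Pay = (2400 × £39.50 + 628 × £59.25) ÷ 60 = £2200.15.

£2200.15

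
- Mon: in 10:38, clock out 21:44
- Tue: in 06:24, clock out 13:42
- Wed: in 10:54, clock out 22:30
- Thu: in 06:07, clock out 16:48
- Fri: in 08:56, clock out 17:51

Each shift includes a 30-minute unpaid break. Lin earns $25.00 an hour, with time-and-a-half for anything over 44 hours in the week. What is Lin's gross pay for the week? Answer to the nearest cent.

Mon: 10:38–21:44 = 11 h 6 min; less 30 min break → 10 h 36 min
Tue: 06:24–13:42 = 7 h 18 min; less 30 min break → 6 h 48 min
Wed: 10:54–22:30 = 11 h 36 min; less 30 min break → 11 h 6 min
Thu: 06:07–16:48 = 10 h 41 min; less 30 min break → 10 h 11 min
Fri: 08:56–17:51 = 8 h 55 min; less 30 min break → 8 h 25 min
Total worked: 47 h 6 min = 2826 min.
Regular 44 h 0 min = 2640 min at $25.00/h; overtime 3 h 6 min = 186 min at $37.50/h.
Pay = (2640 × $25.00 + 186 × $37.50) ÷ 60 = $1216.25.

$1216.25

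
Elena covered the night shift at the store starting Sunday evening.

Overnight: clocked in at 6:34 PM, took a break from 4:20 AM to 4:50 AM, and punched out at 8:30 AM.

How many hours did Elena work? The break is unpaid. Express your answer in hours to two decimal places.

13.43 hours

Overnight: 6:34 PM → midnight = 5 h 26 min; midnight → 8:30 AM = 8 h 30 min; span 13 h 56 min; less 30 min break → 13 h 26 min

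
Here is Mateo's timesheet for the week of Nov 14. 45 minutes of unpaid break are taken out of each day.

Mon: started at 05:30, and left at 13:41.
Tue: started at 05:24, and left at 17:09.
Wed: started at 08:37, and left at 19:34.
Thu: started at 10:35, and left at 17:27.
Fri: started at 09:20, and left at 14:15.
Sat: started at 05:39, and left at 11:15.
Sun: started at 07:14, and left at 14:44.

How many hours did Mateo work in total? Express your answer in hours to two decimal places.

50.52 hours

Mon: 05:30–13:41 = 8 h 11 min; less 45 min break → 7 h 26 min
Tue: 05:24–17:09 = 11 h 45 min; less 45 min break → 11 h 0 min
Wed: 08:37–19:34 = 10 h 57 min; less 45 min break → 10 h 12 min
Thu: 10:35–17:27 = 6 h 52 min; less 45 min break → 6 h 7 min
Fri: 09:20–14:15 = 4 h 55 min; less 45 min break → 4 h 10 min
Sat: 05:39–11:15 = 5 h 36 min; less 45 min break → 4 h 51 min
Sun: 07:14–14:44 = 7 h 30 min; less 45 min break → 6 h 45 min
Total: 7 h 26 min + 11 h 0 min + 10 h 12 min + 6 h 7 min + 4 h 10 min + 4 h 51 min + 6 h 45 min = 50 h 31 min.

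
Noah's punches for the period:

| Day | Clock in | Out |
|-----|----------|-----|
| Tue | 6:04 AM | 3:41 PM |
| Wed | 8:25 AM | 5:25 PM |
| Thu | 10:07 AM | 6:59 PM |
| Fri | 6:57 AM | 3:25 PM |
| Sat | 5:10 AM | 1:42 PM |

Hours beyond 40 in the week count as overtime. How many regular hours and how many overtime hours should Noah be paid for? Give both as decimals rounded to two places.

Tue: 6:04 AM–3:41 PM = 9 h 37 min
Wed: 8:25 AM–5:25 PM = 9 h 0 min
Thu: 10:07 AM–6:59 PM = 8 h 52 min
Fri: 6:57 AM–3:25 PM = 8 h 28 min
Sat: 5:10 AM–1:42 PM = 8 h 32 min
Total worked: 44 h 29 min = 44.48 h.
Threshold 40 h → overtime 4 h 29 min, regular 40 h 0 min.

Regular 40.00 hours, overtime 4.48 hours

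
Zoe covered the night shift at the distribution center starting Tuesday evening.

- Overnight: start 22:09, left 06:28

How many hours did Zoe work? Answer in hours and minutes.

8 h 19 min

Overnight: 22:09 → midnight = 1 h 51 min; midnight → 06:28 = 6 h 28 min; span 8 h 19 min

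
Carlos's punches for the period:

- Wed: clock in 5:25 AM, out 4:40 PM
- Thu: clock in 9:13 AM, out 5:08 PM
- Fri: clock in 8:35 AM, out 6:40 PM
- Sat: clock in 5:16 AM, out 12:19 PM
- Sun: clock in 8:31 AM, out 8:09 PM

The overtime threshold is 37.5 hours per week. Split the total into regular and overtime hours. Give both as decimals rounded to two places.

Regular 37.50 hours, overtime 10.43 hours

Wed: 5:25 AM–4:40 PM = 11 h 15 min
Thu: 9:13 AM–5:08 PM = 7 h 55 min
Fri: 8:35 AM–6:40 PM = 10 h 5 min
Sat: 5:16 AM–12:19 PM = 7 h 3 min
Sun: 8:31 AM–8:09 PM = 11 h 38 min
Total worked: 47 h 56 min = 47.93 h.
Threshold 37.5 h → overtime 10 h 26 min, regular 37 h 30 min.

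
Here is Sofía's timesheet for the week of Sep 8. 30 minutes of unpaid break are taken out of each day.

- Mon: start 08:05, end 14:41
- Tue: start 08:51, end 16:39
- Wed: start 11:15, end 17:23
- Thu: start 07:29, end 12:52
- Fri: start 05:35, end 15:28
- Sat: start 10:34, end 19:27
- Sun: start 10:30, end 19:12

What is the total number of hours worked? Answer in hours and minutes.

Mon: 08:05–14:41 = 6 h 36 min; less 30 min break → 6 h 6 min
Tue: 08:51–16:39 = 7 h 48 min; less 30 min break → 7 h 18 min
Wed: 11:15–17:23 = 6 h 8 min; less 30 min break → 5 h 38 min
Thu: 07:29–12:52 = 5 h 23 min; less 30 min break → 4 h 53 min
Fri: 05:35–15:28 = 9 h 53 min; less 30 min break → 9 h 23 min
Sat: 10:34–19:27 = 8 h 53 min; less 30 min break → 8 h 23 min
Sun: 10:30–19:12 = 8 h 42 min; less 30 min break → 8 h 12 min
Total: 6 h 6 min + 7 h 18 min + 5 h 38 min + 4 h 53 min + 9 h 23 min + 8 h 23 min + 8 h 12 min = 49 h 53 min.

49 h 53 min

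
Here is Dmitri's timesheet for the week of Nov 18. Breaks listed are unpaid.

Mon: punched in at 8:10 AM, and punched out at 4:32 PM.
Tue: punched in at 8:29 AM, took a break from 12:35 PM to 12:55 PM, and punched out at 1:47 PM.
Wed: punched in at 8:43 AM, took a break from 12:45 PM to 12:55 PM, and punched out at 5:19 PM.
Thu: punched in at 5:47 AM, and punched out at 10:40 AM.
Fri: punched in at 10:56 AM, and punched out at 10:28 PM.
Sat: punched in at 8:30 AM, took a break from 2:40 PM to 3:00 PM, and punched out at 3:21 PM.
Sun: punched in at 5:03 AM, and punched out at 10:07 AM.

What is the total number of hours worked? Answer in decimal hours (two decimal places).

49.77 hours

Mon: 8:10 AM–4:32 PM = 8 h 22 min
Tue: 8:29 AM–1:47 PM = 5 h 18 min; less 20 min break → 4 h 58 min
Wed: 8:43 AM–5:19 PM = 8 h 36 min; less 10 min break → 8 h 26 min
Thu: 5:47 AM–10:40 AM = 4 h 53 min
Fri: 10:56 AM–10:28 PM = 11 h 32 min
Sat: 8:30 AM–3:21 PM = 6 h 51 min; less 20 min break → 6 h 31 min
Sun: 5:03 AM–10:07 AM = 5 h 4 min
Total: 8 h 22 min + 4 h 58 min + 8 h 26 min + 4 h 53 min + 11 h 32 min + 6 h 31 min + 5 h 4 min = 49 h 46 min.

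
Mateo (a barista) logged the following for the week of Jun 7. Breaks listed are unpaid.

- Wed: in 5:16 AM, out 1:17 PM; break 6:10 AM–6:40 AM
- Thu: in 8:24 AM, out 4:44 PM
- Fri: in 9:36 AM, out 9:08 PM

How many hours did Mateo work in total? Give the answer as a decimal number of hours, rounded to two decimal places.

27.38 hours

Wed: 5:16 AM–1:17 PM = 8 h 1 min; less 30 min break → 7 h 31 min
Thu: 8:24 AM–4:44 PM = 8 h 20 min
Fri: 9:36 AM–9:08 PM = 11 h 32 min
Total: 7 h 31 min + 8 h 20 min + 11 h 32 min = 27 h 23 min.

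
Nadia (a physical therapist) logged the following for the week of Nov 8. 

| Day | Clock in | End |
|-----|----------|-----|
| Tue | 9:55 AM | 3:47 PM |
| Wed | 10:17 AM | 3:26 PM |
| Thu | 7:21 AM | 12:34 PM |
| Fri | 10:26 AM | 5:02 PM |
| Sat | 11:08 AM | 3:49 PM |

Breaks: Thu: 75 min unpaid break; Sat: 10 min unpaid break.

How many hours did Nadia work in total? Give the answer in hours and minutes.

26 h 6 min

Tue: 9:55 AM–3:47 PM = 5 h 52 min
Wed: 10:17 AM–3:26 PM = 5 h 9 min
Thu: 7:21 AM–12:34 PM = 5 h 13 min; less 75 min break → 3 h 58 min
Fri: 10:26 AM–5:02 PM = 6 h 36 min
Sat: 11:08 AM–3:49 PM = 4 h 41 min; less 10 min break → 4 h 31 min
Total: 5 h 52 min + 5 h 9 min + 3 h 58 min + 6 h 36 min + 4 h 31 min = 26 h 6 min.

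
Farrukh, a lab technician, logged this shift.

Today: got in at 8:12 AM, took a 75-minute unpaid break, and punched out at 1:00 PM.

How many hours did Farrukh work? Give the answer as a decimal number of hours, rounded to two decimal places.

Today: 8:12 AM–1:00 PM = 4 h 48 min; less 75 min break → 3 h 33 min

3.55 hours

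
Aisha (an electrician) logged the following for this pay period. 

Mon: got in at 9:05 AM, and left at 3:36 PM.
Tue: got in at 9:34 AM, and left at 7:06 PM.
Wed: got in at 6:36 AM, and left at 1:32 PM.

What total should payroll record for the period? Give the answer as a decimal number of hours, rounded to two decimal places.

22.98 hours

Mon: 9:05 AM–3:36 PM = 6 h 31 min
Tue: 9:34 AM–7:06 PM = 9 h 32 min
Wed: 6:36 AM–1:32 PM = 6 h 56 min
Total: 6 h 31 min + 9 h 32 min + 6 h 56 min = 22 h 59 min.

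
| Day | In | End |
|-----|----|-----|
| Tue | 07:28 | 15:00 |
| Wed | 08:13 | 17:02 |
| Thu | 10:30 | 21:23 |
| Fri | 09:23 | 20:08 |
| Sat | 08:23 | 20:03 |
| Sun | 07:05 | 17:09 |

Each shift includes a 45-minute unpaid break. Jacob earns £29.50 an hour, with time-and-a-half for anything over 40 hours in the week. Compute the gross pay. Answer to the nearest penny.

Tue: 07:28–15:00 = 7 h 32 min; less 45 min break → 6 h 47 min
Wed: 08:13–17:02 = 8 h 49 min; less 45 min break → 8 h 4 min
Thu: 10:30–21:23 = 10 h 53 min; less 45 min break → 10 h 8 min
Fri: 09:23–20:08 = 10 h 45 min; less 45 min break → 10 h 0 min
Sat: 08:23–20:03 = 11 h 40 min; less 45 min break → 10 h 55 min
Sun: 07:05–17:09 = 10 h 4 min; less 45 min break → 9 h 19 min
Total worked: 55 h 13 min = 3313 min.
Regular 40 h 0 min = 2400 min at £29.50/h; overtime 15 h 13 min = 913 min at £44.25/h.
Pay = (2400 × £29.50 + 913 × £44.25) ÷ 60 = £1853.34.

£1853.34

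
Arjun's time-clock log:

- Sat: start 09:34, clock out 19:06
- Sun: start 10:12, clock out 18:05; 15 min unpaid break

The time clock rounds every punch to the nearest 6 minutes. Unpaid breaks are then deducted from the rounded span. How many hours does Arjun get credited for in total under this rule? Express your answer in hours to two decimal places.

17.15 hours

Sat: in 09:34→09:36, out 19:06→19:06; 9 h 30 min
Sun: in 10:12→10:12, out 18:05→18:06; 7 h 54 min − 15 min = 7 h 39 min
Total credited: 17 h 9 min.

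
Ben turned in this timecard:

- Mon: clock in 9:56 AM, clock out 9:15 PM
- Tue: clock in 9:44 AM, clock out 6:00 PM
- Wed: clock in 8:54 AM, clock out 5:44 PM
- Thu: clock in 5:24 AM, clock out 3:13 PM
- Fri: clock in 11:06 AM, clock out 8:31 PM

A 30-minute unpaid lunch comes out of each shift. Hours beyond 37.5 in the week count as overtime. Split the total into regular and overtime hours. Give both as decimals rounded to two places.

Mon: 9:56 AM–9:15 PM = 11 h 19 min; less 30 min break → 10 h 49 min
Tue: 9:44 AM–6:00 PM = 8 h 16 min; less 30 min break → 7 h 46 min
Wed: 8:54 AM–5:44 PM = 8 h 50 min; less 30 min break → 8 h 20 min
Thu: 5:24 AM–3:13 PM = 9 h 49 min; less 30 min break → 9 h 19 min
Fri: 11:06 AM–8:31 PM = 9 h 25 min; less 30 min break → 8 h 55 min
Total worked: 45 h 9 min = 45.15 h.
Threshold 37.5 h → overtime 7 h 39 min, regular 37 h 30 min.

Regular 37.50 hours, overtime 7.65 hours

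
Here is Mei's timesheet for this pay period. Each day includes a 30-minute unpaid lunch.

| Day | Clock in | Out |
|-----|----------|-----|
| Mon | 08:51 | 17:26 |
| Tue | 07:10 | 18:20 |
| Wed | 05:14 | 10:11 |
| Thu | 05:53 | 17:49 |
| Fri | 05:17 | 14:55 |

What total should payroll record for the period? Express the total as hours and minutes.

43 h 46 min

Mon: 08:51–17:26 = 8 h 35 min; less 30 min break → 8 h 5 min
Tue: 07:10–18:20 = 11 h 10 min; less 30 min break → 10 h 40 min
Wed: 05:14–10:11 = 4 h 57 min; less 30 min break → 4 h 27 min
Thu: 05:53–17:49 = 11 h 56 min; less 30 min break → 11 h 26 min
Fri: 05:17–14:55 = 9 h 38 min; less 30 min break → 9 h 8 min
Total: 8 h 5 min + 10 h 40 min + 4 h 27 min + 11 h 26 min + 9 h 8 min = 43 h 46 min.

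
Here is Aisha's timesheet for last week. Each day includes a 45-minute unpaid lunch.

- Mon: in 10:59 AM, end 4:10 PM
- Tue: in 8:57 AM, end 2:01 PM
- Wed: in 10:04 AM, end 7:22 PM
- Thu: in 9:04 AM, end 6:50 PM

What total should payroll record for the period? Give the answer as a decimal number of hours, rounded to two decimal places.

26.32 hours

Mon: 10:59 AM–4:10 PM = 5 h 11 min; less 45 min break → 4 h 26 min
Tue: 8:57 AM–2:01 PM = 5 h 4 min; less 45 min break → 4 h 19 min
Wed: 10:04 AM–7:22 PM = 9 h 18 min; less 45 min break → 8 h 33 min
Thu: 9:04 AM–6:50 PM = 9 h 46 min; less 45 min break → 9 h 1 min
Total: 4 h 26 min + 4 h 19 min + 8 h 33 min + 9 h 1 min = 26 h 19 min.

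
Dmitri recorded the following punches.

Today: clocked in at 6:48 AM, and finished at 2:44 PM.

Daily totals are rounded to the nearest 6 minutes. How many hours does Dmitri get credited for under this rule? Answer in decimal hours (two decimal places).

Today: 6:48 AM–2:44 PM = 7 h 56 min → rounds to 7 h 54 min

7.90 hours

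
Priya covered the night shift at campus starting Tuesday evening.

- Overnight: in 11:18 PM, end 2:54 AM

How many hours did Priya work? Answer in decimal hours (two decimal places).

3.60 hours

Overnight: 11:18 PM → midnight = 0 h 42 min; midnight → 2:54 AM = 2 h 54 min; span 3 h 36 min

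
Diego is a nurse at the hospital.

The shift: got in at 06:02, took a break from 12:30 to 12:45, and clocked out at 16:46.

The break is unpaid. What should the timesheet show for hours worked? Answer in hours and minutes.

The shift: 06:02–16:46 = 10 h 44 min; less 15 min break → 10 h 29 min

10 h 29 min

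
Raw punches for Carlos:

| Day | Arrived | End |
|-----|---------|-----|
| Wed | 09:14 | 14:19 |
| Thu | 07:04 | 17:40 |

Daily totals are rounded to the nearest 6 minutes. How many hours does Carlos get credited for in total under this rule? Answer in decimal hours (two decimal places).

Wed: 09:14–14:19 = 5 h 5 min → rounds to 5 h 6 min
Thu: 07:04–17:40 = 10 h 36 min → rounds to 10 h 36 min
Total credited: 15 h 42 min.

15.70 hours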